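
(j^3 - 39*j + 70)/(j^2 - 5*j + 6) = (j^2 + 2*j - 35)/(j - 3)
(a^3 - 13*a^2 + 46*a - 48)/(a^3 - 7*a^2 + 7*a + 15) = (a^2 - 10*a + 16)/(a^2 - 4*a - 5)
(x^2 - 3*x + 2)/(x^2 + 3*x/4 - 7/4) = 4*(x - 2)/(4*x + 7)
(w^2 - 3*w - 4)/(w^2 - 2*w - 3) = (w - 4)/(w - 3)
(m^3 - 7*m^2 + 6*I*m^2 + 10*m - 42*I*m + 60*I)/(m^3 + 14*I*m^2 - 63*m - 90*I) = (m^2 - 7*m + 10)/(m^2 + 8*I*m - 15)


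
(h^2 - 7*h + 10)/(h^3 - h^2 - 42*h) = (-h^2 + 7*h - 10)/(h*(-h^2 + h + 42))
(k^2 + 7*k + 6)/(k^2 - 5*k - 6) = (k + 6)/(k - 6)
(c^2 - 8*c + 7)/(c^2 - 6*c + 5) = (c - 7)/(c - 5)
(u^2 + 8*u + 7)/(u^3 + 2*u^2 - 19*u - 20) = (u + 7)/(u^2 + u - 20)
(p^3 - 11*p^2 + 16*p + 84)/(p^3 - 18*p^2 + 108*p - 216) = (p^2 - 5*p - 14)/(p^2 - 12*p + 36)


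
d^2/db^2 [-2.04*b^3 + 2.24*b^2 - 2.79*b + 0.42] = 4.48 - 12.24*b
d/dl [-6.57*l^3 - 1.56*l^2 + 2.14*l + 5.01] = -19.71*l^2 - 3.12*l + 2.14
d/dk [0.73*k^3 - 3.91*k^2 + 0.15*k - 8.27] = 2.19*k^2 - 7.82*k + 0.15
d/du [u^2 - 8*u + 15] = 2*u - 8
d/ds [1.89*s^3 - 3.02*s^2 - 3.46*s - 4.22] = 5.67*s^2 - 6.04*s - 3.46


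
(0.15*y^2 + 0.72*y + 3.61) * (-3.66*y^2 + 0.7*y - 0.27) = -0.549*y^4 - 2.5302*y^3 - 12.7491*y^2 + 2.3326*y - 0.9747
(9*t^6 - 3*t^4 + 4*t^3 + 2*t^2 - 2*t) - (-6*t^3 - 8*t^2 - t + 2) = 9*t^6 - 3*t^4 + 10*t^3 + 10*t^2 - t - 2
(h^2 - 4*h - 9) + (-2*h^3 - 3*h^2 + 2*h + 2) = -2*h^3 - 2*h^2 - 2*h - 7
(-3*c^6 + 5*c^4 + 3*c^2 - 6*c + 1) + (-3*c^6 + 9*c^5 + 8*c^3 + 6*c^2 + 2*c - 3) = -6*c^6 + 9*c^5 + 5*c^4 + 8*c^3 + 9*c^2 - 4*c - 2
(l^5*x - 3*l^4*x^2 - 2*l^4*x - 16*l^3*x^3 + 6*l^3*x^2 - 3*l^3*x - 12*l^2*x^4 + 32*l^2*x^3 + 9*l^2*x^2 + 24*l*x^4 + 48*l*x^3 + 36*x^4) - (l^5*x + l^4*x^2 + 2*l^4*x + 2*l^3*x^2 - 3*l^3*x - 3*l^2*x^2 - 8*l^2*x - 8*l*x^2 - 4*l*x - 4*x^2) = -4*l^4*x^2 - 4*l^4*x - 16*l^3*x^3 + 4*l^3*x^2 - 12*l^2*x^4 + 32*l^2*x^3 + 12*l^2*x^2 + 8*l^2*x + 24*l*x^4 + 48*l*x^3 + 8*l*x^2 + 4*l*x + 36*x^4 + 4*x^2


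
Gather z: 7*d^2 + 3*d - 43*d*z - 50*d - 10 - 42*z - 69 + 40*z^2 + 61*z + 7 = 7*d^2 - 47*d + 40*z^2 + z*(19 - 43*d) - 72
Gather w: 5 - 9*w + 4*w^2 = 4*w^2 - 9*w + 5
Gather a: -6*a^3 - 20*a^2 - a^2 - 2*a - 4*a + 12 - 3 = -6*a^3 - 21*a^2 - 6*a + 9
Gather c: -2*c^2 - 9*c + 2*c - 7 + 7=-2*c^2 - 7*c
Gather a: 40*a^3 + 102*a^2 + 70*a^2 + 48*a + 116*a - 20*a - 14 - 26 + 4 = 40*a^3 + 172*a^2 + 144*a - 36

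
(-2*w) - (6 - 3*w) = w - 6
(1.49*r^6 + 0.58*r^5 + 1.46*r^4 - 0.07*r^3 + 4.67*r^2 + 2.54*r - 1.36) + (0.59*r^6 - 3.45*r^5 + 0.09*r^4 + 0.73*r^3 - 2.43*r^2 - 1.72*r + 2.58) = 2.08*r^6 - 2.87*r^5 + 1.55*r^4 + 0.66*r^3 + 2.24*r^2 + 0.82*r + 1.22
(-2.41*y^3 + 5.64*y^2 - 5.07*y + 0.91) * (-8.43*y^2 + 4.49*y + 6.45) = 20.3163*y^5 - 58.3661*y^4 + 52.5192*y^3 + 5.9424*y^2 - 28.6156*y + 5.8695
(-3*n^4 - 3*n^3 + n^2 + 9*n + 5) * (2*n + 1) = -6*n^5 - 9*n^4 - n^3 + 19*n^2 + 19*n + 5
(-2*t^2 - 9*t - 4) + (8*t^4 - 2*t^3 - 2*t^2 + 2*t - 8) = 8*t^4 - 2*t^3 - 4*t^2 - 7*t - 12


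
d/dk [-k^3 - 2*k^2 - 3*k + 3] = -3*k^2 - 4*k - 3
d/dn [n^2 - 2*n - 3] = 2*n - 2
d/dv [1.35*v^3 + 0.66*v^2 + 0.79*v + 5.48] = 4.05*v^2 + 1.32*v + 0.79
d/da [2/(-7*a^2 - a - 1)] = 2*(14*a + 1)/(7*a^2 + a + 1)^2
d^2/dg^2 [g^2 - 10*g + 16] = 2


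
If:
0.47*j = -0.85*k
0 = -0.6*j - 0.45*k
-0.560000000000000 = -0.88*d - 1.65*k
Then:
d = 0.64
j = 0.00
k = 0.00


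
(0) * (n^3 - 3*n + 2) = 0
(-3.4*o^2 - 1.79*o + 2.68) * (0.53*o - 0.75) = -1.802*o^3 + 1.6013*o^2 + 2.7629*o - 2.01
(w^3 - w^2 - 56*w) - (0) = w^3 - w^2 - 56*w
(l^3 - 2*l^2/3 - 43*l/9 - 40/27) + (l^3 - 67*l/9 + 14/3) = 2*l^3 - 2*l^2/3 - 110*l/9 + 86/27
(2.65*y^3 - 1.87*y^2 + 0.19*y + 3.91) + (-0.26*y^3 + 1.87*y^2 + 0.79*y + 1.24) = 2.39*y^3 + 0.98*y + 5.15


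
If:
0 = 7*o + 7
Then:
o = -1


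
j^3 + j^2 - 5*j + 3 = (j - 1)^2*(j + 3)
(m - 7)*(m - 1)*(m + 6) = m^3 - 2*m^2 - 41*m + 42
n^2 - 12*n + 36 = (n - 6)^2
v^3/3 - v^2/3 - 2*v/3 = v*(v/3 + 1/3)*(v - 2)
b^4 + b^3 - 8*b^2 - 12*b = b*(b - 3)*(b + 2)^2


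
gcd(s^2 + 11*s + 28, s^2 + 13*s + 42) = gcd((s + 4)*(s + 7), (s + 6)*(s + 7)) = s + 7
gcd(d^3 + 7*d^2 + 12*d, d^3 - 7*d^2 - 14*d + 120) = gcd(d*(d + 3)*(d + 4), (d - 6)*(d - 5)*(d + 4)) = d + 4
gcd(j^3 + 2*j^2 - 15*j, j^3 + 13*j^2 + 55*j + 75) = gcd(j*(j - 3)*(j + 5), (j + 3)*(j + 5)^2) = j + 5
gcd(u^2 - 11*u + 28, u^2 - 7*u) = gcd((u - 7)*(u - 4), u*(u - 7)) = u - 7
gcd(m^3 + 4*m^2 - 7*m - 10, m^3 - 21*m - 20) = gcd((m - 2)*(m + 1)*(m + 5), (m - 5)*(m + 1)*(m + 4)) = m + 1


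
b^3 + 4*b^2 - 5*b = b*(b - 1)*(b + 5)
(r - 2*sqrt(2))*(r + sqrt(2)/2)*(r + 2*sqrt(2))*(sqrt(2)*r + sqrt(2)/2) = sqrt(2)*r^4 + sqrt(2)*r^3/2 + r^3 - 8*sqrt(2)*r^2 + r^2/2 - 8*r - 4*sqrt(2)*r - 4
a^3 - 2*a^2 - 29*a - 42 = (a - 7)*(a + 2)*(a + 3)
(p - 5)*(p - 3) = p^2 - 8*p + 15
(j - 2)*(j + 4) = j^2 + 2*j - 8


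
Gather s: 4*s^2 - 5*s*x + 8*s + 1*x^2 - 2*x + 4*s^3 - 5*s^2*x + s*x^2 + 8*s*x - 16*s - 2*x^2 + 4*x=4*s^3 + s^2*(4 - 5*x) + s*(x^2 + 3*x - 8) - x^2 + 2*x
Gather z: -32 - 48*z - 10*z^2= -10*z^2 - 48*z - 32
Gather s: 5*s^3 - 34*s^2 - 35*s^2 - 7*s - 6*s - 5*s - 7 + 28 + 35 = 5*s^3 - 69*s^2 - 18*s + 56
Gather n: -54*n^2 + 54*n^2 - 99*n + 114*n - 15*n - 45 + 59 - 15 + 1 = 0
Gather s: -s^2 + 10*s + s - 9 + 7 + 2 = -s^2 + 11*s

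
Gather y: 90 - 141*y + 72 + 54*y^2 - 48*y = 54*y^2 - 189*y + 162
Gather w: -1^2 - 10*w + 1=-10*w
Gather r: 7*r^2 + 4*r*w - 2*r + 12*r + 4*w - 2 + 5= 7*r^2 + r*(4*w + 10) + 4*w + 3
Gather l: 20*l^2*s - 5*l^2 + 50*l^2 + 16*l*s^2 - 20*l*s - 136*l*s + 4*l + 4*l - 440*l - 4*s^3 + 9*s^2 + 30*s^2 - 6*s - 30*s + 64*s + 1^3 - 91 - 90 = l^2*(20*s + 45) + l*(16*s^2 - 156*s - 432) - 4*s^3 + 39*s^2 + 28*s - 180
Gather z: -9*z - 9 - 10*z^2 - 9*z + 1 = -10*z^2 - 18*z - 8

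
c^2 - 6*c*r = c*(c - 6*r)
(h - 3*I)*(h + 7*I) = h^2 + 4*I*h + 21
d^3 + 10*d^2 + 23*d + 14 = (d + 1)*(d + 2)*(d + 7)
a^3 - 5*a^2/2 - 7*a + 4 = (a - 4)*(a - 1/2)*(a + 2)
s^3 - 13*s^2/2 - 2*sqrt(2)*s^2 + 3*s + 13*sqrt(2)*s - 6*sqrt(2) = (s - 6)*(s - 1/2)*(s - 2*sqrt(2))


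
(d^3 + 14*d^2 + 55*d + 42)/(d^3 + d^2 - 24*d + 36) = (d^2 + 8*d + 7)/(d^2 - 5*d + 6)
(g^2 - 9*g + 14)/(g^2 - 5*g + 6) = (g - 7)/(g - 3)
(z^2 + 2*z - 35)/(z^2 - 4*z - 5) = (z + 7)/(z + 1)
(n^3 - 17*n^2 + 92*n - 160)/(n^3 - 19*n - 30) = (n^2 - 12*n + 32)/(n^2 + 5*n + 6)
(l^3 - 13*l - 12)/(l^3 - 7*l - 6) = (l^2 - l - 12)/(l^2 - l - 6)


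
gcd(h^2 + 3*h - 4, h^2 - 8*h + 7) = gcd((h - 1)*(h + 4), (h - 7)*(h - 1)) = h - 1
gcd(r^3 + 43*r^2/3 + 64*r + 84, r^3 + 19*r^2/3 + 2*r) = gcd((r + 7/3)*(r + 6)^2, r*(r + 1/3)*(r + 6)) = r + 6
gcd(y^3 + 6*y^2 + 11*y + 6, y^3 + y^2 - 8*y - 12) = y + 2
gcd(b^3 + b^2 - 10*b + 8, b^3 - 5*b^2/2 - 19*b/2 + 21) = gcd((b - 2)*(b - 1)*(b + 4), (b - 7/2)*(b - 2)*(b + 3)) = b - 2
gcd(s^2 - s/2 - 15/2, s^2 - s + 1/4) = 1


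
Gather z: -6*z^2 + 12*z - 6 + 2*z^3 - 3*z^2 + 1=2*z^3 - 9*z^2 + 12*z - 5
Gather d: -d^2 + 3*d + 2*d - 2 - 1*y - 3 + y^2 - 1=-d^2 + 5*d + y^2 - y - 6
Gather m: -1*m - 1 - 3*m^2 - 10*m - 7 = -3*m^2 - 11*m - 8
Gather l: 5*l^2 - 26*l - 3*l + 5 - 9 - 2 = 5*l^2 - 29*l - 6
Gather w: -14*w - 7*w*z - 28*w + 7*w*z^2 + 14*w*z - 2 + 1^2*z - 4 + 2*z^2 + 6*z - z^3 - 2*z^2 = w*(7*z^2 + 7*z - 42) - z^3 + 7*z - 6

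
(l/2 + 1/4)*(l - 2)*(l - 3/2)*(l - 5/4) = l^4/2 - 17*l^3/8 + 5*l^2/2 - l/32 - 15/16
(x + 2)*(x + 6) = x^2 + 8*x + 12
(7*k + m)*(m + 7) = 7*k*m + 49*k + m^2 + 7*m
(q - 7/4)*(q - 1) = q^2 - 11*q/4 + 7/4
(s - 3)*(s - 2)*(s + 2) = s^3 - 3*s^2 - 4*s + 12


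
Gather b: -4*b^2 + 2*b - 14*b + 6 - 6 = -4*b^2 - 12*b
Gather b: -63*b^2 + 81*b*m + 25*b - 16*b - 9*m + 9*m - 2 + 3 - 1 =-63*b^2 + b*(81*m + 9)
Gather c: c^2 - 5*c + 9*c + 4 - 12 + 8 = c^2 + 4*c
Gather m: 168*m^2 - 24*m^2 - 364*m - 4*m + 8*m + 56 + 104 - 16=144*m^2 - 360*m + 144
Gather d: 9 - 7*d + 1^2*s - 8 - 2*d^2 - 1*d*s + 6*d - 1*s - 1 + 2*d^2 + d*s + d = 0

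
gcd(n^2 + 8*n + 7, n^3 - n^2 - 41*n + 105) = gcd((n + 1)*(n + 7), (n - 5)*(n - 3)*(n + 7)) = n + 7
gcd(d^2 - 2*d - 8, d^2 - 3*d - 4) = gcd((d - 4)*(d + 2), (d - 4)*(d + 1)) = d - 4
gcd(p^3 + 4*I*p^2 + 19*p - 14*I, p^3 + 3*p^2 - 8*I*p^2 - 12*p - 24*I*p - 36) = p - 2*I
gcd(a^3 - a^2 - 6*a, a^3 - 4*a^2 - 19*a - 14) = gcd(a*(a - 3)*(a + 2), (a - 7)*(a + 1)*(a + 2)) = a + 2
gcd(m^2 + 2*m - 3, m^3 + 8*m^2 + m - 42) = m + 3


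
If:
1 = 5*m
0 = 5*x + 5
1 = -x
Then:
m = 1/5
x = -1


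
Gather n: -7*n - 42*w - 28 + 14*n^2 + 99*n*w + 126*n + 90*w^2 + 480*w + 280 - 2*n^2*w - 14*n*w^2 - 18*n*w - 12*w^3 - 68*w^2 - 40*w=n^2*(14 - 2*w) + n*(-14*w^2 + 81*w + 119) - 12*w^3 + 22*w^2 + 398*w + 252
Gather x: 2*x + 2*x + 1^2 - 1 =4*x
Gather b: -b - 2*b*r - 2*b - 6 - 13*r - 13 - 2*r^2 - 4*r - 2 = b*(-2*r - 3) - 2*r^2 - 17*r - 21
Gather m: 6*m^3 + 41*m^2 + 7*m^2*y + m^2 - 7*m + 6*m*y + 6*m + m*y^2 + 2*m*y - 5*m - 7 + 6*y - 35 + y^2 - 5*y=6*m^3 + m^2*(7*y + 42) + m*(y^2 + 8*y - 6) + y^2 + y - 42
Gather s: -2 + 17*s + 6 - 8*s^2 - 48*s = -8*s^2 - 31*s + 4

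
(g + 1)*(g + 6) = g^2 + 7*g + 6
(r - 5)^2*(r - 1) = r^3 - 11*r^2 + 35*r - 25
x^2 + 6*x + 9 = (x + 3)^2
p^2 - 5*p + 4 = (p - 4)*(p - 1)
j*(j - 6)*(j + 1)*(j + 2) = j^4 - 3*j^3 - 16*j^2 - 12*j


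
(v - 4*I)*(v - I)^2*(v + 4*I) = v^4 - 2*I*v^3 + 15*v^2 - 32*I*v - 16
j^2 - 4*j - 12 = (j - 6)*(j + 2)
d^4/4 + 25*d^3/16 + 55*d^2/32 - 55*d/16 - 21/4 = (d/4 + 1)*(d - 3/2)*(d + 7/4)*(d + 2)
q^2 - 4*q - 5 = (q - 5)*(q + 1)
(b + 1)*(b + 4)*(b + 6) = b^3 + 11*b^2 + 34*b + 24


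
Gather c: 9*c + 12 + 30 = 9*c + 42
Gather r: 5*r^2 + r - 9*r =5*r^2 - 8*r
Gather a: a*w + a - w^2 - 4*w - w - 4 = a*(w + 1) - w^2 - 5*w - 4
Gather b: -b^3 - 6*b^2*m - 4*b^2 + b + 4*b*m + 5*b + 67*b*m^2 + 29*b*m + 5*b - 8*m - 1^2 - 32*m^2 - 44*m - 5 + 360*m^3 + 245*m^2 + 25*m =-b^3 + b^2*(-6*m - 4) + b*(67*m^2 + 33*m + 11) + 360*m^3 + 213*m^2 - 27*m - 6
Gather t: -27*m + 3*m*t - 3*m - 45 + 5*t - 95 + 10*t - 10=-30*m + t*(3*m + 15) - 150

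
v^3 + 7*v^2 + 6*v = v*(v + 1)*(v + 6)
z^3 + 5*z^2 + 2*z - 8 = (z - 1)*(z + 2)*(z + 4)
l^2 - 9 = (l - 3)*(l + 3)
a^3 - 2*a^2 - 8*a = a*(a - 4)*(a + 2)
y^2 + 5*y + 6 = (y + 2)*(y + 3)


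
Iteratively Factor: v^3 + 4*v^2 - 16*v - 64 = (v + 4)*(v^2 - 16) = (v + 4)^2*(v - 4)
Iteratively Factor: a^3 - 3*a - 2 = (a - 2)*(a^2 + 2*a + 1) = (a - 2)*(a + 1)*(a + 1)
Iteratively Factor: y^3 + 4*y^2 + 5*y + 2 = (y + 1)*(y^2 + 3*y + 2) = (y + 1)^2*(y + 2)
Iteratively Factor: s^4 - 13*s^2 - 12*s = (s + 3)*(s^3 - 3*s^2 - 4*s) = s*(s + 3)*(s^2 - 3*s - 4) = s*(s - 4)*(s + 3)*(s + 1)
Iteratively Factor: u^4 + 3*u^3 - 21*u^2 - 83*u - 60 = (u + 1)*(u^3 + 2*u^2 - 23*u - 60) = (u + 1)*(u + 4)*(u^2 - 2*u - 15) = (u + 1)*(u + 3)*(u + 4)*(u - 5)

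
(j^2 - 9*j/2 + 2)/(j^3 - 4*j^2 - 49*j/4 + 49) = 2*(2*j - 1)/(4*j^2 - 49)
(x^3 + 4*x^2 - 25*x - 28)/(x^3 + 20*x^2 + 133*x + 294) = (x^2 - 3*x - 4)/(x^2 + 13*x + 42)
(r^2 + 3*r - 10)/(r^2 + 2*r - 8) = (r + 5)/(r + 4)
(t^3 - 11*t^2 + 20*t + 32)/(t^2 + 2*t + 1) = (t^2 - 12*t + 32)/(t + 1)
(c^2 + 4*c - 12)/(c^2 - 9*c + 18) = (c^2 + 4*c - 12)/(c^2 - 9*c + 18)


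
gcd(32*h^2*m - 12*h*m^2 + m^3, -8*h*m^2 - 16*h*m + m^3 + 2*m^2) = 8*h*m - m^2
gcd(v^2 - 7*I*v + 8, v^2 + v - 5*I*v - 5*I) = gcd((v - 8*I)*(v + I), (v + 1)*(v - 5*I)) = 1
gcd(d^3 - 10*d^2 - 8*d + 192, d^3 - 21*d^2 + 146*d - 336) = d^2 - 14*d + 48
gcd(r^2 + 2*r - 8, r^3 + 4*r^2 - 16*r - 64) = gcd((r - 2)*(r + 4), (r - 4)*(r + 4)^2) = r + 4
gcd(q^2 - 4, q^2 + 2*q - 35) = 1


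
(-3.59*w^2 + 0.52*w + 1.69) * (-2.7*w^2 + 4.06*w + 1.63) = 9.693*w^4 - 15.9794*w^3 - 8.3035*w^2 + 7.709*w + 2.7547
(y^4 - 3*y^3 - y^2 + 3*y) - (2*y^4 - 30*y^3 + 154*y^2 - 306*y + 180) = -y^4 + 27*y^3 - 155*y^2 + 309*y - 180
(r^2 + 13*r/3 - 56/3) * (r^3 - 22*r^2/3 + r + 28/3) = r^5 - 3*r^4 - 445*r^3/9 + 1355*r^2/9 + 196*r/9 - 1568/9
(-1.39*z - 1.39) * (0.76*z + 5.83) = -1.0564*z^2 - 9.1601*z - 8.1037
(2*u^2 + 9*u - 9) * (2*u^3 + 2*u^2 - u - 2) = 4*u^5 + 22*u^4 - 2*u^3 - 31*u^2 - 9*u + 18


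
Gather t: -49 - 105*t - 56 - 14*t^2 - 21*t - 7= -14*t^2 - 126*t - 112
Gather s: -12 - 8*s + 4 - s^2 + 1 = -s^2 - 8*s - 7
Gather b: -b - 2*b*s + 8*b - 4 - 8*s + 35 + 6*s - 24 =b*(7 - 2*s) - 2*s + 7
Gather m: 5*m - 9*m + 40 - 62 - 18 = -4*m - 40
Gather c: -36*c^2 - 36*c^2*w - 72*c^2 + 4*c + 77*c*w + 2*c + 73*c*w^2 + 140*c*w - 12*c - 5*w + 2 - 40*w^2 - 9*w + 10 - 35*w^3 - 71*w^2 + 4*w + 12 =c^2*(-36*w - 108) + c*(73*w^2 + 217*w - 6) - 35*w^3 - 111*w^2 - 10*w + 24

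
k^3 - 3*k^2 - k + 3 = (k - 3)*(k - 1)*(k + 1)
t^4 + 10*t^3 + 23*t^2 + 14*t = t*(t + 1)*(t + 2)*(t + 7)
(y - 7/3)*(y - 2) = y^2 - 13*y/3 + 14/3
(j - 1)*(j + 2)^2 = j^3 + 3*j^2 - 4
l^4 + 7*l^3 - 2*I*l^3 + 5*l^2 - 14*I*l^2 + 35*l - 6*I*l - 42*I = (l + 7)*(l - 3*I)*(l - I)*(l + 2*I)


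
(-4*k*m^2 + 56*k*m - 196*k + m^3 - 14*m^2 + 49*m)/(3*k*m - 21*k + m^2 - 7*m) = (-4*k*m + 28*k + m^2 - 7*m)/(3*k + m)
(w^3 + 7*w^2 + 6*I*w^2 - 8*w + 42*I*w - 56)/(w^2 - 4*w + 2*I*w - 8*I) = (w^2 + w*(7 + 4*I) + 28*I)/(w - 4)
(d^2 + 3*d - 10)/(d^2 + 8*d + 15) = (d - 2)/(d + 3)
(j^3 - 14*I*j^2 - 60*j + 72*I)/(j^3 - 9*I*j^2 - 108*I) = (j - 2*I)/(j + 3*I)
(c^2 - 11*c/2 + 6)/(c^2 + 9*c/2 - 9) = (c - 4)/(c + 6)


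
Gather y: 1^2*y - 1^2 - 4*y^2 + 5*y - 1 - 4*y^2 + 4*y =-8*y^2 + 10*y - 2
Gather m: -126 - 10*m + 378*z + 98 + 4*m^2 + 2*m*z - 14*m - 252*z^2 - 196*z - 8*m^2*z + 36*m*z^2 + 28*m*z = m^2*(4 - 8*z) + m*(36*z^2 + 30*z - 24) - 252*z^2 + 182*z - 28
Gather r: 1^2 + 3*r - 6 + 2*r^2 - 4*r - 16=2*r^2 - r - 21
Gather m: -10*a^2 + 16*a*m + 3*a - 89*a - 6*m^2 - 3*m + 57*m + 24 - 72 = -10*a^2 - 86*a - 6*m^2 + m*(16*a + 54) - 48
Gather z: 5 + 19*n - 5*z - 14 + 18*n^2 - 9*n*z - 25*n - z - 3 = 18*n^2 - 6*n + z*(-9*n - 6) - 12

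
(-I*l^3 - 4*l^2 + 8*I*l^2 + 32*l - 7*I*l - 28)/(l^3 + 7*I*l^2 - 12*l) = (-I*l^3 + l^2*(-4 + 8*I) + l*(32 - 7*I) - 28)/(l*(l^2 + 7*I*l - 12))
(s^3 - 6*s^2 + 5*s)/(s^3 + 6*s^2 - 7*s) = (s - 5)/(s + 7)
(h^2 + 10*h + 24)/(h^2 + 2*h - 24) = (h + 4)/(h - 4)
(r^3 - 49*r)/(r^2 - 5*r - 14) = r*(r + 7)/(r + 2)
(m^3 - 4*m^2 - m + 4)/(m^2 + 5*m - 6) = (m^2 - 3*m - 4)/(m + 6)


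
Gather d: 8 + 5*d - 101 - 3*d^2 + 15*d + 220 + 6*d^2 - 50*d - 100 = 3*d^2 - 30*d + 27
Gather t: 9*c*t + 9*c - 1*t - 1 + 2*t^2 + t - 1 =9*c*t + 9*c + 2*t^2 - 2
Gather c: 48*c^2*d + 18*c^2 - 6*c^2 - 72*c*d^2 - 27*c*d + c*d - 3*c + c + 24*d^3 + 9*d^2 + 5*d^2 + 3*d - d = c^2*(48*d + 12) + c*(-72*d^2 - 26*d - 2) + 24*d^3 + 14*d^2 + 2*d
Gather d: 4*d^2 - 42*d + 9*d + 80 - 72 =4*d^2 - 33*d + 8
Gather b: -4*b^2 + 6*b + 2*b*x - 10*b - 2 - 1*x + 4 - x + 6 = -4*b^2 + b*(2*x - 4) - 2*x + 8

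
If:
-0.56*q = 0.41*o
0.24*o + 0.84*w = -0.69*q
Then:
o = 3.16767676767677*w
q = -2.31919191919192*w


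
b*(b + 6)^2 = b^3 + 12*b^2 + 36*b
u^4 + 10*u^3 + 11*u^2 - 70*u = u*(u - 2)*(u + 5)*(u + 7)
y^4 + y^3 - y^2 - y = y*(y - 1)*(y + 1)^2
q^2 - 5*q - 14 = (q - 7)*(q + 2)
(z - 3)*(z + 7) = z^2 + 4*z - 21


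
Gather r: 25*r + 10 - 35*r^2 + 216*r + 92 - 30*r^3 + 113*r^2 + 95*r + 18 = -30*r^3 + 78*r^2 + 336*r + 120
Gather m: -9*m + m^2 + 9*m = m^2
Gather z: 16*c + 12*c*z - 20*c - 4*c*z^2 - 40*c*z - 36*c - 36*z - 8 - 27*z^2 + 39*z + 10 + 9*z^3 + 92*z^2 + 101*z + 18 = -40*c + 9*z^3 + z^2*(65 - 4*c) + z*(104 - 28*c) + 20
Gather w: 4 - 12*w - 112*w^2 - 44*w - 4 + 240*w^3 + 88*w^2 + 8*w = 240*w^3 - 24*w^2 - 48*w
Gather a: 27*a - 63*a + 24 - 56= -36*a - 32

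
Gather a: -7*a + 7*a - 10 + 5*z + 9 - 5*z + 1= 0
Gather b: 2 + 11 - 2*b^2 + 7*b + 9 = -2*b^2 + 7*b + 22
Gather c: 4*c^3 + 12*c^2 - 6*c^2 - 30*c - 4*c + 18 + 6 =4*c^3 + 6*c^2 - 34*c + 24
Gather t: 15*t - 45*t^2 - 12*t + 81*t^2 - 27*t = 36*t^2 - 24*t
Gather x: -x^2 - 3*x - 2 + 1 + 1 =-x^2 - 3*x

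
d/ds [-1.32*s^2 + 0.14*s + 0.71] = 0.14 - 2.64*s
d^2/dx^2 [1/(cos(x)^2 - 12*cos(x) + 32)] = (-4*sin(x)^4 + 18*sin(x)^2 - 429*cos(x) + 9*cos(3*x) + 210)/((cos(x) - 8)^3*(cos(x) - 4)^3)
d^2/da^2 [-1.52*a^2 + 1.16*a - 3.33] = -3.04000000000000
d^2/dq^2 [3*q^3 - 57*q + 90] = 18*q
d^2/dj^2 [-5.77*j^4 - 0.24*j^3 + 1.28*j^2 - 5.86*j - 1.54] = -69.24*j^2 - 1.44*j + 2.56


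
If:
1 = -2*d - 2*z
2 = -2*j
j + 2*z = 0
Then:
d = -1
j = -1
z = 1/2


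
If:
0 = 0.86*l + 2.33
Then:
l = -2.71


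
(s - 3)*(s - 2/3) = s^2 - 11*s/3 + 2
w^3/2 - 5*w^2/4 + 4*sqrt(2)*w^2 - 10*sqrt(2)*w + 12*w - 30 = (w/2 + sqrt(2))*(w - 5/2)*(w + 6*sqrt(2))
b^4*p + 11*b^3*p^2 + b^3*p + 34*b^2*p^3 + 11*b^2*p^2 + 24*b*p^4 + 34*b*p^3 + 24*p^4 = (b + p)*(b + 4*p)*(b + 6*p)*(b*p + p)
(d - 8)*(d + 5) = d^2 - 3*d - 40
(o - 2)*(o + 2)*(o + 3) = o^3 + 3*o^2 - 4*o - 12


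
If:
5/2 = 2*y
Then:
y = 5/4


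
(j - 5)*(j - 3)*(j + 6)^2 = j^4 + 4*j^3 - 45*j^2 - 108*j + 540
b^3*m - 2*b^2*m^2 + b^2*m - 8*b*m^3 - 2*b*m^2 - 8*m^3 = (b - 4*m)*(b + 2*m)*(b*m + m)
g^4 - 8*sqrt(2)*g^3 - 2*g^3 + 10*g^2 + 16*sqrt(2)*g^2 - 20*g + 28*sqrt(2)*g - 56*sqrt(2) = (g - 2)*(g - 7*sqrt(2))*(g - 2*sqrt(2))*(g + sqrt(2))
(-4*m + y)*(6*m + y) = -24*m^2 + 2*m*y + y^2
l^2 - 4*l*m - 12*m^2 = (l - 6*m)*(l + 2*m)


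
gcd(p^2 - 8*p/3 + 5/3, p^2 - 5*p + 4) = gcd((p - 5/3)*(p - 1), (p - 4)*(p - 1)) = p - 1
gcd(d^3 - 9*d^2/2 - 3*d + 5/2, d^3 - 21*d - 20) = d^2 - 4*d - 5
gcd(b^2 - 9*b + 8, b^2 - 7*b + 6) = b - 1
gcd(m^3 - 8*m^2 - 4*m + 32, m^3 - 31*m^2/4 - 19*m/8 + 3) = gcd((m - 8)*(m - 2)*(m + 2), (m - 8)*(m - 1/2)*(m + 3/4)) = m - 8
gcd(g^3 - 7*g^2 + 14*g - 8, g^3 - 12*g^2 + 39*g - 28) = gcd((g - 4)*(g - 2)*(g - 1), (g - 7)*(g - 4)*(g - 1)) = g^2 - 5*g + 4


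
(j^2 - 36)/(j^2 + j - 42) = (j + 6)/(j + 7)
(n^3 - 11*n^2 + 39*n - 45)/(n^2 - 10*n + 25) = (n^2 - 6*n + 9)/(n - 5)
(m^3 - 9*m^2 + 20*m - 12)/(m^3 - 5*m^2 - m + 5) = (m^2 - 8*m + 12)/(m^2 - 4*m - 5)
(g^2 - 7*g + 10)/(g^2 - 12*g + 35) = (g - 2)/(g - 7)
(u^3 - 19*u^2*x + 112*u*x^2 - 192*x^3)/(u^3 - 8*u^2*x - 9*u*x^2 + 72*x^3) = (u - 8*x)/(u + 3*x)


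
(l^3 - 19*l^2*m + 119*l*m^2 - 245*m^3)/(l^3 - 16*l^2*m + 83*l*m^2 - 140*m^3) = (l - 7*m)/(l - 4*m)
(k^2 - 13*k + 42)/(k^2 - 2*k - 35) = (k - 6)/(k + 5)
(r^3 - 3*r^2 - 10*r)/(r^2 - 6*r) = (r^2 - 3*r - 10)/(r - 6)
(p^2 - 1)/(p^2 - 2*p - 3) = (p - 1)/(p - 3)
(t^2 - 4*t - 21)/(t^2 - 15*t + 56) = (t + 3)/(t - 8)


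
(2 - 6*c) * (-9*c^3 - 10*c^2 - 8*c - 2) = 54*c^4 + 42*c^3 + 28*c^2 - 4*c - 4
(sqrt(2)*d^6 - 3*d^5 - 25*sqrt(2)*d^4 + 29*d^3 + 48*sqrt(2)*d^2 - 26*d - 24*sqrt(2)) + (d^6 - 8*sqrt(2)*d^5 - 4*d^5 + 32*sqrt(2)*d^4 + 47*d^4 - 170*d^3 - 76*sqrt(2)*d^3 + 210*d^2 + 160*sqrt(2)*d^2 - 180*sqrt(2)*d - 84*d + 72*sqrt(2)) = d^6 + sqrt(2)*d^6 - 8*sqrt(2)*d^5 - 7*d^5 + 7*sqrt(2)*d^4 + 47*d^4 - 141*d^3 - 76*sqrt(2)*d^3 + 210*d^2 + 208*sqrt(2)*d^2 - 180*sqrt(2)*d - 110*d + 48*sqrt(2)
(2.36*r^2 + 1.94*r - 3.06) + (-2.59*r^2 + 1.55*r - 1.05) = -0.23*r^2 + 3.49*r - 4.11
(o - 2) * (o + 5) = o^2 + 3*o - 10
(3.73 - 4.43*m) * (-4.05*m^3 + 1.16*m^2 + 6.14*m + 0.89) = 17.9415*m^4 - 20.2453*m^3 - 22.8734*m^2 + 18.9595*m + 3.3197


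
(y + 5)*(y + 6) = y^2 + 11*y + 30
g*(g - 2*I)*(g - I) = g^3 - 3*I*g^2 - 2*g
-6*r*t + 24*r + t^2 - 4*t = (-6*r + t)*(t - 4)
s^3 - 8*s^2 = s^2*(s - 8)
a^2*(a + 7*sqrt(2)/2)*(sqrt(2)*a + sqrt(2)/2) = sqrt(2)*a^4 + sqrt(2)*a^3/2 + 7*a^3 + 7*a^2/2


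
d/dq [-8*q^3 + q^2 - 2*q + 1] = -24*q^2 + 2*q - 2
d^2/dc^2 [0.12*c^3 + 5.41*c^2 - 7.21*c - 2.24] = 0.72*c + 10.82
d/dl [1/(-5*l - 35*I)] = 1/(5*(l + 7*I)^2)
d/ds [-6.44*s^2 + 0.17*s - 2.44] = 0.17 - 12.88*s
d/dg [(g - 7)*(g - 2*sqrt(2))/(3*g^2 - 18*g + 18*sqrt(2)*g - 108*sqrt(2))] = (g^2 + 8*sqrt(2)*g^2 - 100*sqrt(2)*g - 24 + 336*sqrt(2))/(3*(g^4 - 12*g^3 + 12*sqrt(2)*g^3 - 144*sqrt(2)*g^2 + 108*g^2 - 864*g + 432*sqrt(2)*g + 2592))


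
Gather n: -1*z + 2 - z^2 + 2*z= -z^2 + z + 2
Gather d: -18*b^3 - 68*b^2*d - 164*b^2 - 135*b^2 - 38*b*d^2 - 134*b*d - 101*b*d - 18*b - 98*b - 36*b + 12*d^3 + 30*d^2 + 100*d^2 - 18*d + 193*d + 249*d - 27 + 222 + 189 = -18*b^3 - 299*b^2 - 152*b + 12*d^3 + d^2*(130 - 38*b) + d*(-68*b^2 - 235*b + 424) + 384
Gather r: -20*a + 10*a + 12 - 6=6 - 10*a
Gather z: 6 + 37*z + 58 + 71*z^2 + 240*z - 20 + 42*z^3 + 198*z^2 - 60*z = 42*z^3 + 269*z^2 + 217*z + 44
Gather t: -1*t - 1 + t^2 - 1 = t^2 - t - 2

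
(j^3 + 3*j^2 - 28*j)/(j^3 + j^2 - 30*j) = (j^2 + 3*j - 28)/(j^2 + j - 30)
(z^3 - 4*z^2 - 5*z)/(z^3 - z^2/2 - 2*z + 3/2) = 2*z*(z^2 - 4*z - 5)/(2*z^3 - z^2 - 4*z + 3)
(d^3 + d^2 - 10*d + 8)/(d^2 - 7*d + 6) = (d^2 + 2*d - 8)/(d - 6)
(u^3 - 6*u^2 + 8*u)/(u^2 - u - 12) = u*(u - 2)/(u + 3)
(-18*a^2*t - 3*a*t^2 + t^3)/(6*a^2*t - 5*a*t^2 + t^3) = (-18*a^2 - 3*a*t + t^2)/(6*a^2 - 5*a*t + t^2)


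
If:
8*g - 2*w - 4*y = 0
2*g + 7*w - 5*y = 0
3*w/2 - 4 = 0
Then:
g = 19/6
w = 8/3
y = 5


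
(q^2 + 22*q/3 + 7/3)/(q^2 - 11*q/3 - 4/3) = (q + 7)/(q - 4)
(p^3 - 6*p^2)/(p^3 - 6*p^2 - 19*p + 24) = p^2*(p - 6)/(p^3 - 6*p^2 - 19*p + 24)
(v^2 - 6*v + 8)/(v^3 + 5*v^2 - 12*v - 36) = (v^2 - 6*v + 8)/(v^3 + 5*v^2 - 12*v - 36)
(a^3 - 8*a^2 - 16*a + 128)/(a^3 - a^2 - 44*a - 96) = (a - 4)/(a + 3)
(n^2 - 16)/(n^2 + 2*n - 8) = (n - 4)/(n - 2)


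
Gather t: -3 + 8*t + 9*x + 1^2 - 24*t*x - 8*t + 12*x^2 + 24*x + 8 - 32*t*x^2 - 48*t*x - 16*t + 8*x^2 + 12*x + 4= t*(-32*x^2 - 72*x - 16) + 20*x^2 + 45*x + 10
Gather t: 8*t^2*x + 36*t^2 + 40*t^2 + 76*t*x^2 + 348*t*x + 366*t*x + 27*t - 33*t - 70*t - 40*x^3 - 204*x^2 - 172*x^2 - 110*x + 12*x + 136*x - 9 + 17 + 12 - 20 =t^2*(8*x + 76) + t*(76*x^2 + 714*x - 76) - 40*x^3 - 376*x^2 + 38*x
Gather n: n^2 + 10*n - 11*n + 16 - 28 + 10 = n^2 - n - 2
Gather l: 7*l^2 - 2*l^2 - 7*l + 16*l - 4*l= 5*l^2 + 5*l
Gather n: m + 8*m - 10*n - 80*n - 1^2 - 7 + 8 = 9*m - 90*n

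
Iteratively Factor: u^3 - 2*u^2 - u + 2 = (u - 1)*(u^2 - u - 2) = (u - 1)*(u + 1)*(u - 2)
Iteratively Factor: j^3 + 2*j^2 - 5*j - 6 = (j - 2)*(j^2 + 4*j + 3) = (j - 2)*(j + 1)*(j + 3)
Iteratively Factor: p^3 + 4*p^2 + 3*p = (p + 3)*(p^2 + p) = p*(p + 3)*(p + 1)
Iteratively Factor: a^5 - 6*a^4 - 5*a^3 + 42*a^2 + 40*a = (a + 1)*(a^4 - 7*a^3 + 2*a^2 + 40*a) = (a + 1)*(a + 2)*(a^3 - 9*a^2 + 20*a) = a*(a + 1)*(a + 2)*(a^2 - 9*a + 20) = a*(a - 5)*(a + 1)*(a + 2)*(a - 4)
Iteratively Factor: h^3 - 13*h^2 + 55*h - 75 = (h - 5)*(h^2 - 8*h + 15) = (h - 5)*(h - 3)*(h - 5)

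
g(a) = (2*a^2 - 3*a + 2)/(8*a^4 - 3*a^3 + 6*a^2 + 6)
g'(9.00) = 0.00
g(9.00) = 0.00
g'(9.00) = 0.00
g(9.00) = 0.00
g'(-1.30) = 0.27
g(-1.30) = 0.20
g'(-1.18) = 0.32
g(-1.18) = 0.24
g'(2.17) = -0.02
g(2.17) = 0.03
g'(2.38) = -0.01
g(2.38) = 0.02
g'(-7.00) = 0.00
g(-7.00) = 0.01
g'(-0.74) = 0.39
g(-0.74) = 0.41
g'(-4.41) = 0.01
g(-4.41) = 0.02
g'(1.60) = -0.02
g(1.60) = 0.04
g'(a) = (4*a - 3)/(8*a^4 - 3*a^3 + 6*a^2 + 6) + (2*a^2 - 3*a + 2)*(-32*a^3 + 9*a^2 - 12*a)/(8*a^4 - 3*a^3 + 6*a^2 + 6)^2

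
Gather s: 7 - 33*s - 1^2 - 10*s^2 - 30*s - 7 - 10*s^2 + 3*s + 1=-20*s^2 - 60*s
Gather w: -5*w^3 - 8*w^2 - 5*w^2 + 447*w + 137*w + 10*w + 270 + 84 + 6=-5*w^3 - 13*w^2 + 594*w + 360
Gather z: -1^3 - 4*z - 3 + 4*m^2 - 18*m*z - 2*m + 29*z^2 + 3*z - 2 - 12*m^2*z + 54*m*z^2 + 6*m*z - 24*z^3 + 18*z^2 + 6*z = 4*m^2 - 2*m - 24*z^3 + z^2*(54*m + 47) + z*(-12*m^2 - 12*m + 5) - 6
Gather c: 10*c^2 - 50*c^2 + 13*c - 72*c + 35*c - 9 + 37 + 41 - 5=-40*c^2 - 24*c + 64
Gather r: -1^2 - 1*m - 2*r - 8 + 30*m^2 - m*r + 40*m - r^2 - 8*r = 30*m^2 + 39*m - r^2 + r*(-m - 10) - 9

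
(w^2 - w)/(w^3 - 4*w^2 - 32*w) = (1 - w)/(-w^2 + 4*w + 32)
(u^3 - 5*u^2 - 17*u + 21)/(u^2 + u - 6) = (u^2 - 8*u + 7)/(u - 2)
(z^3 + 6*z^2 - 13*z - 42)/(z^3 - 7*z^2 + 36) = (z + 7)/(z - 6)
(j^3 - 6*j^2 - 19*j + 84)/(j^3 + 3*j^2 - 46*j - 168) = (j - 3)/(j + 6)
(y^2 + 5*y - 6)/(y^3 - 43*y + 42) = (y + 6)/(y^2 + y - 42)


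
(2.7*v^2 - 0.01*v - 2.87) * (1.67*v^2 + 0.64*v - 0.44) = 4.509*v^4 + 1.7113*v^3 - 5.9873*v^2 - 1.8324*v + 1.2628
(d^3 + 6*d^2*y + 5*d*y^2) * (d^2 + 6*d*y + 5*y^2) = d^5 + 12*d^4*y + 46*d^3*y^2 + 60*d^2*y^3 + 25*d*y^4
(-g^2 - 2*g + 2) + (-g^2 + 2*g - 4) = -2*g^2 - 2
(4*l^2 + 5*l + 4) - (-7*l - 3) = 4*l^2 + 12*l + 7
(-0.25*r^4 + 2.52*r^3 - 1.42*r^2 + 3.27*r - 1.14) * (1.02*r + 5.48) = -0.255*r^5 + 1.2004*r^4 + 12.3612*r^3 - 4.4462*r^2 + 16.7568*r - 6.2472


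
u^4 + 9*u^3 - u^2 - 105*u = u*(u - 3)*(u + 5)*(u + 7)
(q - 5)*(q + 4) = q^2 - q - 20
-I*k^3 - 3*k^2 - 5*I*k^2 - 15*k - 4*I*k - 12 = (k + 4)*(k - 3*I)*(-I*k - I)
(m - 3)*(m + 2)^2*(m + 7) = m^4 + 8*m^3 - m^2 - 68*m - 84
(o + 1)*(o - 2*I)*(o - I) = o^3 + o^2 - 3*I*o^2 - 2*o - 3*I*o - 2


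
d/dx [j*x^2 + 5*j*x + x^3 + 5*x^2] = 2*j*x + 5*j + 3*x^2 + 10*x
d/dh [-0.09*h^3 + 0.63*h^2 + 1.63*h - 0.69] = -0.27*h^2 + 1.26*h + 1.63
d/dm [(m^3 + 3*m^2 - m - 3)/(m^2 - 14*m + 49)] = (m^3 - 21*m^2 - 41*m + 13)/(m^3 - 21*m^2 + 147*m - 343)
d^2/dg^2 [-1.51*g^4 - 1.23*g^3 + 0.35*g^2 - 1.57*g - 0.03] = -18.12*g^2 - 7.38*g + 0.7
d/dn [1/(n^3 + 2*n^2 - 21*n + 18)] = (-3*n^2 - 4*n + 21)/(n^3 + 2*n^2 - 21*n + 18)^2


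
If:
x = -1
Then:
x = -1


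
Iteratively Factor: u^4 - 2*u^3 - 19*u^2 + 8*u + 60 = (u - 5)*(u^3 + 3*u^2 - 4*u - 12) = (u - 5)*(u + 2)*(u^2 + u - 6) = (u - 5)*(u + 2)*(u + 3)*(u - 2)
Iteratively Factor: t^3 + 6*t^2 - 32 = (t + 4)*(t^2 + 2*t - 8) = (t - 2)*(t + 4)*(t + 4)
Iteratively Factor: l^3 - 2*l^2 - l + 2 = (l - 2)*(l^2 - 1) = (l - 2)*(l - 1)*(l + 1)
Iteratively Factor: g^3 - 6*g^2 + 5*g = (g - 1)*(g^2 - 5*g) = g*(g - 1)*(g - 5)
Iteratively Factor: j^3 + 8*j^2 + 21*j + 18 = (j + 2)*(j^2 + 6*j + 9) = (j + 2)*(j + 3)*(j + 3)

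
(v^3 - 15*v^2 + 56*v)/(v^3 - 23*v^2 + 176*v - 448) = v/(v - 8)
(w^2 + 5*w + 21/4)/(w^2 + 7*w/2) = (w + 3/2)/w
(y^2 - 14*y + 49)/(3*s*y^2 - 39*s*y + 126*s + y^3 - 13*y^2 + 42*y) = (y - 7)/(3*s*y - 18*s + y^2 - 6*y)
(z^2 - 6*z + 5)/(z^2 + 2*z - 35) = (z - 1)/(z + 7)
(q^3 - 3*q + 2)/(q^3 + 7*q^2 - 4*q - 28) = (q^2 - 2*q + 1)/(q^2 + 5*q - 14)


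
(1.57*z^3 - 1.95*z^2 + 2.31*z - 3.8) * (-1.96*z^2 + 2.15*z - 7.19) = -3.0772*z^5 + 7.1975*z^4 - 20.0084*z^3 + 26.435*z^2 - 24.7789*z + 27.322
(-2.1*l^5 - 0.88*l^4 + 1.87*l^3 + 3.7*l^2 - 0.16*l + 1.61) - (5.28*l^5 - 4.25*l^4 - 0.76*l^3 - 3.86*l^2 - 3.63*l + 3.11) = -7.38*l^5 + 3.37*l^4 + 2.63*l^3 + 7.56*l^2 + 3.47*l - 1.5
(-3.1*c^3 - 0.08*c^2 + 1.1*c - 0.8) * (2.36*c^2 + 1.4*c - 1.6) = -7.316*c^5 - 4.5288*c^4 + 7.444*c^3 - 0.22*c^2 - 2.88*c + 1.28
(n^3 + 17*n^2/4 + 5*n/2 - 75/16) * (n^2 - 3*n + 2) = n^5 + 5*n^4/4 - 33*n^3/4 - 59*n^2/16 + 305*n/16 - 75/8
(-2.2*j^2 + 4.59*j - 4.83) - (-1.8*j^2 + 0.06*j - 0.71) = -0.4*j^2 + 4.53*j - 4.12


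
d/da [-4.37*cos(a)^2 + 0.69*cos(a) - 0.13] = (8.74*cos(a) - 0.69)*sin(a)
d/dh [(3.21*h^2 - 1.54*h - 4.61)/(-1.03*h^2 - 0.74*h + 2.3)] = (-3.9616*h^2 + 5.2694*h - 6.9534)/(1.0609*h^4 + 1.5244*h^3 - 4.1904*h^2 - 3.404*h + 5.29)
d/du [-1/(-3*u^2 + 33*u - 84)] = (11 - 2*u)/(3*(u^2 - 11*u + 28)^2)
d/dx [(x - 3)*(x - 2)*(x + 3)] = 3*x^2 - 4*x - 9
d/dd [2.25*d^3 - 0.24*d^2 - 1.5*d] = 6.75*d^2 - 0.48*d - 1.5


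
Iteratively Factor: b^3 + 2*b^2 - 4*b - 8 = (b + 2)*(b^2 - 4) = (b + 2)^2*(b - 2)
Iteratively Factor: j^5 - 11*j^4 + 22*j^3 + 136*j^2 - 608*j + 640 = (j - 5)*(j^4 - 6*j^3 - 8*j^2 + 96*j - 128) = (j - 5)*(j - 4)*(j^3 - 2*j^2 - 16*j + 32) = (j - 5)*(j - 4)^2*(j^2 + 2*j - 8) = (j - 5)*(j - 4)^2*(j - 2)*(j + 4)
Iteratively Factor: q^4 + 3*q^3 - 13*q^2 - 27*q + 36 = (q + 3)*(q^3 - 13*q + 12) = (q - 1)*(q + 3)*(q^2 + q - 12) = (q - 1)*(q + 3)*(q + 4)*(q - 3)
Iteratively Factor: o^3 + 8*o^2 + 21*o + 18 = (o + 3)*(o^2 + 5*o + 6) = (o + 3)^2*(o + 2)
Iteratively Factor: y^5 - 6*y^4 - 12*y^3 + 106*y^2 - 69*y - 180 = (y + 1)*(y^4 - 7*y^3 - 5*y^2 + 111*y - 180) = (y + 1)*(y + 4)*(y^3 - 11*y^2 + 39*y - 45) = (y - 3)*(y + 1)*(y + 4)*(y^2 - 8*y + 15) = (y - 3)^2*(y + 1)*(y + 4)*(y - 5)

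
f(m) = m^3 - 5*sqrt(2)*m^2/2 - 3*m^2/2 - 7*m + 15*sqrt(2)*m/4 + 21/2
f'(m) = 3*m^2 - 5*sqrt(2)*m - 3*m - 7 + 15*sqrt(2)/4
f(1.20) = 2.94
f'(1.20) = -9.46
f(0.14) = 10.17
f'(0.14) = -3.05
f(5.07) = 2.78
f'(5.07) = 24.36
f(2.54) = -9.91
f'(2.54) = -7.92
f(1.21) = 2.85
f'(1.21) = -9.49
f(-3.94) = -122.15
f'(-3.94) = 84.55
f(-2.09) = -17.08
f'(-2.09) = 32.46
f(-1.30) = 2.00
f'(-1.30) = 16.47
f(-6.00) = -376.60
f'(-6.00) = 166.73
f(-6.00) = -376.60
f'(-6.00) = 166.73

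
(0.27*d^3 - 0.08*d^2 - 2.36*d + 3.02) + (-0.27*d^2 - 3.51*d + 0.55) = 0.27*d^3 - 0.35*d^2 - 5.87*d + 3.57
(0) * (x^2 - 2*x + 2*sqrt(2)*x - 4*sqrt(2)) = 0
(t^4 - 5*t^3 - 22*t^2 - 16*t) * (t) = t^5 - 5*t^4 - 22*t^3 - 16*t^2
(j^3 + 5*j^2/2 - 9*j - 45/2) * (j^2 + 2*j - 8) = j^5 + 9*j^4/2 - 12*j^3 - 121*j^2/2 + 27*j + 180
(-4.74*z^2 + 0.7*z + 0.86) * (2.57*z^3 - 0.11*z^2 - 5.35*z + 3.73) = -12.1818*z^5 + 2.3204*z^4 + 27.4922*z^3 - 21.5198*z^2 - 1.99*z + 3.2078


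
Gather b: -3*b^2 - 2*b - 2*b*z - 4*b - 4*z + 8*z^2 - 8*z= -3*b^2 + b*(-2*z - 6) + 8*z^2 - 12*z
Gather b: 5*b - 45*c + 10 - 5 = 5*b - 45*c + 5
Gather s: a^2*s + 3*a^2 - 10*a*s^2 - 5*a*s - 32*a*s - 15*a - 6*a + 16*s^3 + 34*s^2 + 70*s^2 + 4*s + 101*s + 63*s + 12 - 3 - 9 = 3*a^2 - 21*a + 16*s^3 + s^2*(104 - 10*a) + s*(a^2 - 37*a + 168)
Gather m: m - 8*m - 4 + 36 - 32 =-7*m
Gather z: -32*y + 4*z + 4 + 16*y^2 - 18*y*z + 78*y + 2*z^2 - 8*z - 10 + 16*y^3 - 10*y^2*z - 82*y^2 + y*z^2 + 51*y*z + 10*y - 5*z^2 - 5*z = 16*y^3 - 66*y^2 + 56*y + z^2*(y - 3) + z*(-10*y^2 + 33*y - 9) - 6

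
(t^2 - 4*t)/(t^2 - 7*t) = (t - 4)/(t - 7)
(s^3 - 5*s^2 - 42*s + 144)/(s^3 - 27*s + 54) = (s - 8)/(s - 3)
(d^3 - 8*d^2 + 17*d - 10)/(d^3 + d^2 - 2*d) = (d^2 - 7*d + 10)/(d*(d + 2))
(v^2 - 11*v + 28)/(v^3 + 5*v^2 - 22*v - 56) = (v - 7)/(v^2 + 9*v + 14)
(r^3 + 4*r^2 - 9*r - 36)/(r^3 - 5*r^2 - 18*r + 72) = (r + 3)/(r - 6)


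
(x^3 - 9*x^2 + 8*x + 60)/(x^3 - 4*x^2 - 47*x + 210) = (x + 2)/(x + 7)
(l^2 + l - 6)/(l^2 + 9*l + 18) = (l - 2)/(l + 6)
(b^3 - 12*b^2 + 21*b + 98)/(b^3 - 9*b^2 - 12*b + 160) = (b^3 - 12*b^2 + 21*b + 98)/(b^3 - 9*b^2 - 12*b + 160)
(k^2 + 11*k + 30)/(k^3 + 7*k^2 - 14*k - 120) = 1/(k - 4)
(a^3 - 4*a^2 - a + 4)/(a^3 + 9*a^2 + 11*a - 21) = (a^2 - 3*a - 4)/(a^2 + 10*a + 21)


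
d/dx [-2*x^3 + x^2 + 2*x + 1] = -6*x^2 + 2*x + 2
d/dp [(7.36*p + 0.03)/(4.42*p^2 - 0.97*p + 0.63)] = (-32.5312*p^2 - 0.2652*p + 4.6659)/(19.5364*p^4 - 8.5748*p^3 + 6.5101*p^2 - 1.2222*p + 0.3969)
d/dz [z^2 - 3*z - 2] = 2*z - 3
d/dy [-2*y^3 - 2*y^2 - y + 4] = -6*y^2 - 4*y - 1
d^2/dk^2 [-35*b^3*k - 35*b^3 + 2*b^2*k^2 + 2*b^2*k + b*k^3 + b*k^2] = 2*b*(2*b + 3*k + 1)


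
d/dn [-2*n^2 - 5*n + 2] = -4*n - 5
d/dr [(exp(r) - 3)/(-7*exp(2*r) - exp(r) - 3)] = ((exp(r) - 3)*(14*exp(r) + 1) - 7*exp(2*r) - exp(r) - 3)*exp(r)/(7*exp(2*r) + exp(r) + 3)^2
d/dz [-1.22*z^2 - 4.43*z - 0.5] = -2.44*z - 4.43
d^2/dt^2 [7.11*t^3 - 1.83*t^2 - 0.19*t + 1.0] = 42.66*t - 3.66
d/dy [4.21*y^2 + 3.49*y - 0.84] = 8.42*y + 3.49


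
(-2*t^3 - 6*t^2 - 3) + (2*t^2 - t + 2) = -2*t^3 - 4*t^2 - t - 1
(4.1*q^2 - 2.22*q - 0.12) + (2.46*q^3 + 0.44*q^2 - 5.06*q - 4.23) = 2.46*q^3 + 4.54*q^2 - 7.28*q - 4.35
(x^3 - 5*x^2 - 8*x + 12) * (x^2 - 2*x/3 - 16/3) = x^5 - 17*x^4/3 - 10*x^3 + 44*x^2 + 104*x/3 - 64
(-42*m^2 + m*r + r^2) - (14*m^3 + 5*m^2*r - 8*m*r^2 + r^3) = -14*m^3 - 5*m^2*r - 42*m^2 + 8*m*r^2 + m*r - r^3 + r^2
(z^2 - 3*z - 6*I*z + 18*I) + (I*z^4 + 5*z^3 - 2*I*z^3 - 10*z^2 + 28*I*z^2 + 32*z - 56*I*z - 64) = I*z^4 + 5*z^3 - 2*I*z^3 - 9*z^2 + 28*I*z^2 + 29*z - 62*I*z - 64 + 18*I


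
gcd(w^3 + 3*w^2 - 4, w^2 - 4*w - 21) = 1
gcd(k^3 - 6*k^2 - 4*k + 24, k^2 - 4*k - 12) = k^2 - 4*k - 12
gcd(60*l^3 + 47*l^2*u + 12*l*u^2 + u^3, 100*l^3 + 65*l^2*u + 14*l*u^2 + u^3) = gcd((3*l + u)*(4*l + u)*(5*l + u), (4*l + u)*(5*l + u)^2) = 20*l^2 + 9*l*u + u^2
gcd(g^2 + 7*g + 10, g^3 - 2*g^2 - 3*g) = 1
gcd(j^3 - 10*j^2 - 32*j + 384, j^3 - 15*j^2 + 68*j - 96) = j - 8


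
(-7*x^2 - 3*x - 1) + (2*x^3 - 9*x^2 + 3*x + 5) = 2*x^3 - 16*x^2 + 4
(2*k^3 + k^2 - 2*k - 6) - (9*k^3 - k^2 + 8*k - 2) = -7*k^3 + 2*k^2 - 10*k - 4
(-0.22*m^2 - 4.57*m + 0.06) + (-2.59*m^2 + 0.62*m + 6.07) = -2.81*m^2 - 3.95*m + 6.13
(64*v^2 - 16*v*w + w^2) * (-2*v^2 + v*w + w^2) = -128*v^4 + 96*v^3*w + 46*v^2*w^2 - 15*v*w^3 + w^4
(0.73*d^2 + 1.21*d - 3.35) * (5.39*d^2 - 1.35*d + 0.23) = 3.9347*d^4 + 5.5364*d^3 - 19.5221*d^2 + 4.8008*d - 0.7705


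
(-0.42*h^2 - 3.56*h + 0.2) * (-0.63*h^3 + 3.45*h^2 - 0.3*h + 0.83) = 0.2646*h^5 + 0.7938*h^4 - 12.282*h^3 + 1.4094*h^2 - 3.0148*h + 0.166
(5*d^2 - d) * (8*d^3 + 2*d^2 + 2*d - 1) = 40*d^5 + 2*d^4 + 8*d^3 - 7*d^2 + d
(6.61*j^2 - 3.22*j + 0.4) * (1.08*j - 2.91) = 7.1388*j^3 - 22.7127*j^2 + 9.8022*j - 1.164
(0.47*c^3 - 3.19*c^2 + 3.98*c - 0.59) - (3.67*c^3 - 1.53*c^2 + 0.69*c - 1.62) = -3.2*c^3 - 1.66*c^2 + 3.29*c + 1.03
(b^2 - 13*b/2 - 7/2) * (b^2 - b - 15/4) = b^4 - 15*b^3/2 - 3*b^2/4 + 223*b/8 + 105/8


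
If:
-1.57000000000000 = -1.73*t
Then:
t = 0.91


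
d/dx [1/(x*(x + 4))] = 2*(-x - 2)/(x^2*(x^2 + 8*x + 16))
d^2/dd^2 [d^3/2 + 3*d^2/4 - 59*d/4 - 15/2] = 3*d + 3/2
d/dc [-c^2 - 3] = -2*c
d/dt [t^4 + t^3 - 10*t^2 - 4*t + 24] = 4*t^3 + 3*t^2 - 20*t - 4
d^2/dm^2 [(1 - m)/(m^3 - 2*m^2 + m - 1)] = 2*(-(m - 1)*(3*m^2 - 4*m + 1)^2 + (3*m^2 - 4*m + (m - 1)*(3*m - 2) + 1)*(m^3 - 2*m^2 + m - 1))/(m^3 - 2*m^2 + m - 1)^3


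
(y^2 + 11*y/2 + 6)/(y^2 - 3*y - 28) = (y + 3/2)/(y - 7)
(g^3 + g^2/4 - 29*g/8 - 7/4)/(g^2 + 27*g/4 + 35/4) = (g^2 - 3*g/2 - 1)/(g + 5)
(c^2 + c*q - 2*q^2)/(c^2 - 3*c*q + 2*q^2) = (-c - 2*q)/(-c + 2*q)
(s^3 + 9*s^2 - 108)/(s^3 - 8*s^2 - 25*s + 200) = (s^3 + 9*s^2 - 108)/(s^3 - 8*s^2 - 25*s + 200)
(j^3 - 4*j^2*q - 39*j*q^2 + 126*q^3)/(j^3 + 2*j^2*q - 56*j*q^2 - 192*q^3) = (-j^2 + 10*j*q - 21*q^2)/(-j^2 + 4*j*q + 32*q^2)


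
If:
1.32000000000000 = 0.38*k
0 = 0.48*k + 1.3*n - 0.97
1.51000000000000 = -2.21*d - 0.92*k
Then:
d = -2.13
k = 3.47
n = -0.54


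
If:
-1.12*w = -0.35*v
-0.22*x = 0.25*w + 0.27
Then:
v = -2.816*x - 3.456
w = -0.88*x - 1.08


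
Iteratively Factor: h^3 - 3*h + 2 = (h - 1)*(h^2 + h - 2) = (h - 1)*(h + 2)*(h - 1)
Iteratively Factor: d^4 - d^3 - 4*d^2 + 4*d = (d - 2)*(d^3 + d^2 - 2*d) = (d - 2)*(d - 1)*(d^2 + 2*d) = (d - 2)*(d - 1)*(d + 2)*(d)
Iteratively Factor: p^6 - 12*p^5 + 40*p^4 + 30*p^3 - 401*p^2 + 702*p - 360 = (p - 1)*(p^5 - 11*p^4 + 29*p^3 + 59*p^2 - 342*p + 360) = (p - 5)*(p - 1)*(p^4 - 6*p^3 - p^2 + 54*p - 72) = (p - 5)*(p - 3)*(p - 1)*(p^3 - 3*p^2 - 10*p + 24) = (p - 5)*(p - 3)*(p - 2)*(p - 1)*(p^2 - p - 12) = (p - 5)*(p - 4)*(p - 3)*(p - 2)*(p - 1)*(p + 3)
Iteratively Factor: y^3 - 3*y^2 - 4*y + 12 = (y - 3)*(y^2 - 4) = (y - 3)*(y - 2)*(y + 2)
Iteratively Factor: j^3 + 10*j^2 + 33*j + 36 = (j + 3)*(j^2 + 7*j + 12) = (j + 3)*(j + 4)*(j + 3)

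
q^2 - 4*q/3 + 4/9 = (q - 2/3)^2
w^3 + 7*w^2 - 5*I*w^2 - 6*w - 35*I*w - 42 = (w + 7)*(w - 3*I)*(w - 2*I)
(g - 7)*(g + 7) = g^2 - 49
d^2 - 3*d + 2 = (d - 2)*(d - 1)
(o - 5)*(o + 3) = o^2 - 2*o - 15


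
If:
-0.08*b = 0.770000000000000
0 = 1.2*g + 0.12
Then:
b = -9.62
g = -0.10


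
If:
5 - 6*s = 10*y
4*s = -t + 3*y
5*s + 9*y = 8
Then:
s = -35/4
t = 209/4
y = 23/4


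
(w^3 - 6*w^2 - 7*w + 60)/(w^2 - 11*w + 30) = (w^2 - w - 12)/(w - 6)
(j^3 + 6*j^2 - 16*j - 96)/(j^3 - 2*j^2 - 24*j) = (j^2 + 2*j - 24)/(j*(j - 6))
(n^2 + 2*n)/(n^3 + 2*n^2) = 1/n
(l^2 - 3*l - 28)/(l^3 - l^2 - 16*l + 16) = (l - 7)/(l^2 - 5*l + 4)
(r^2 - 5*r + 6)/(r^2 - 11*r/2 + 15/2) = 2*(r - 2)/(2*r - 5)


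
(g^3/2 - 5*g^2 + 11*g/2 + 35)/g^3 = (g^3 - 10*g^2 + 11*g + 70)/(2*g^3)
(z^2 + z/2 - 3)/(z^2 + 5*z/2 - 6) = (z + 2)/(z + 4)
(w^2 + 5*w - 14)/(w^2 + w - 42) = (w - 2)/(w - 6)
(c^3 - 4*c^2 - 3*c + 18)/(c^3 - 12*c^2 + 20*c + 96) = (c^2 - 6*c + 9)/(c^2 - 14*c + 48)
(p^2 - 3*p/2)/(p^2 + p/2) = (2*p - 3)/(2*p + 1)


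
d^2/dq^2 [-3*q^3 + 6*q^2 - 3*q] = 12 - 18*q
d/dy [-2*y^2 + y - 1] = 1 - 4*y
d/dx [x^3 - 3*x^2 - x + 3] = 3*x^2 - 6*x - 1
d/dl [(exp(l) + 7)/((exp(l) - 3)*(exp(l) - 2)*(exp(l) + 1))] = (-2*exp(3*l) - 17*exp(2*l) + 56*exp(l) - 1)*exp(l)/(exp(6*l) - 8*exp(5*l) + 18*exp(4*l) + 4*exp(3*l) - 47*exp(2*l) + 12*exp(l) + 36)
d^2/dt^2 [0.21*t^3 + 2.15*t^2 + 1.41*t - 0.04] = 1.26*t + 4.3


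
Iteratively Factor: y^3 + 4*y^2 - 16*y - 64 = (y - 4)*(y^2 + 8*y + 16) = (y - 4)*(y + 4)*(y + 4)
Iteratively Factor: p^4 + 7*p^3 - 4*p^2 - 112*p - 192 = (p + 3)*(p^3 + 4*p^2 - 16*p - 64) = (p + 3)*(p + 4)*(p^2 - 16) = (p - 4)*(p + 3)*(p + 4)*(p + 4)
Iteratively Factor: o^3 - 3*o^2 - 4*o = (o - 4)*(o^2 + o) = o*(o - 4)*(o + 1)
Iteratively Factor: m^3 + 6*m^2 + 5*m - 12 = (m + 3)*(m^2 + 3*m - 4) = (m - 1)*(m + 3)*(m + 4)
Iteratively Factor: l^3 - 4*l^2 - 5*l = (l)*(l^2 - 4*l - 5) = l*(l - 5)*(l + 1)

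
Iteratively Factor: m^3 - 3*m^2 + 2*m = (m)*(m^2 - 3*m + 2) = m*(m - 1)*(m - 2)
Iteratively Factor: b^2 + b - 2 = (b - 1)*(b + 2)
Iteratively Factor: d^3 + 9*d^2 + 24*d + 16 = (d + 4)*(d^2 + 5*d + 4) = (d + 1)*(d + 4)*(d + 4)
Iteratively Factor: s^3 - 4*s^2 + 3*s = (s)*(s^2 - 4*s + 3) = s*(s - 1)*(s - 3)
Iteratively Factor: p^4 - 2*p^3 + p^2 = (p)*(p^3 - 2*p^2 + p) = p*(p - 1)*(p^2 - p) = p*(p - 1)^2*(p)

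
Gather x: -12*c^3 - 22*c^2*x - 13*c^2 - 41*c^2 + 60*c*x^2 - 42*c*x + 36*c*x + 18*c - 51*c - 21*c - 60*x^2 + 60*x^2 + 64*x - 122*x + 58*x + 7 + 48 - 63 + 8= -12*c^3 - 54*c^2 + 60*c*x^2 - 54*c + x*(-22*c^2 - 6*c)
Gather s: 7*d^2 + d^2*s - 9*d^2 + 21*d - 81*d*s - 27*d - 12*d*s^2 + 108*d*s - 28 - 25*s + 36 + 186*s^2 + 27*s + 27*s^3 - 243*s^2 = -2*d^2 - 6*d + 27*s^3 + s^2*(-12*d - 57) + s*(d^2 + 27*d + 2) + 8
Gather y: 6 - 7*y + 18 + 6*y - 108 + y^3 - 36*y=y^3 - 37*y - 84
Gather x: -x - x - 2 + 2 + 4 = 4 - 2*x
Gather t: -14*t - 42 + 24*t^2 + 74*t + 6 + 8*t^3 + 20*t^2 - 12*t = 8*t^3 + 44*t^2 + 48*t - 36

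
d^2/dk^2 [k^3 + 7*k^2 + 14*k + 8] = 6*k + 14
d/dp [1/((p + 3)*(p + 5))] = 2*(-p - 4)/(p^4 + 16*p^3 + 94*p^2 + 240*p + 225)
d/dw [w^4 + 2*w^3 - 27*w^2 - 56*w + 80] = 4*w^3 + 6*w^2 - 54*w - 56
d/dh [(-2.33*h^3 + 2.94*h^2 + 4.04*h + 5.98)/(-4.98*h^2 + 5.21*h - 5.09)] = (11.6034*h^4 - 24.2786*h^3 + 71.0157*h^2 + 29.6316*h - 51.7194)/(24.8004*h^4 - 51.8916*h^3 + 77.8405*h^2 - 53.0378*h + 25.9081)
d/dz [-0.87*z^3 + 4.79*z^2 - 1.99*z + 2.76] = -2.61*z^2 + 9.58*z - 1.99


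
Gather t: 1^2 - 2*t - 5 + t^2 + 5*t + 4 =t^2 + 3*t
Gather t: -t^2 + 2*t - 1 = -t^2 + 2*t - 1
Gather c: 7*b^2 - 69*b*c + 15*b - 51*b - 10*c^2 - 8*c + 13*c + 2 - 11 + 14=7*b^2 - 36*b - 10*c^2 + c*(5 - 69*b) + 5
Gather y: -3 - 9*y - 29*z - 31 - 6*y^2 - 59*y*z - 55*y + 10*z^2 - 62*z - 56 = -6*y^2 + y*(-59*z - 64) + 10*z^2 - 91*z - 90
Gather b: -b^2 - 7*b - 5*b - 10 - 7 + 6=-b^2 - 12*b - 11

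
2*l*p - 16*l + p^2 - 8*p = (2*l + p)*(p - 8)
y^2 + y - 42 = (y - 6)*(y + 7)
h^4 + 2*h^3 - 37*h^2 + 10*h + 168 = (h - 4)*(h - 3)*(h + 2)*(h + 7)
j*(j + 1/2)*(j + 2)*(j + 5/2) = j^4 + 5*j^3 + 29*j^2/4 + 5*j/2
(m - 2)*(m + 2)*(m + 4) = m^3 + 4*m^2 - 4*m - 16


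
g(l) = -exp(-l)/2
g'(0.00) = 0.50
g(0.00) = -0.50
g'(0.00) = 0.50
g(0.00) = -0.50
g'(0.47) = 0.31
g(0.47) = -0.31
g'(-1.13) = 1.55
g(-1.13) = -1.55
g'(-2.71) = 7.51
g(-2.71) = -7.51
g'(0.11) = 0.45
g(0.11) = -0.45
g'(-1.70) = 2.74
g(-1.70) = -2.74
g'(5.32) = 0.00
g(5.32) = -0.00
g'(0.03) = 0.49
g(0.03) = -0.49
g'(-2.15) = 4.29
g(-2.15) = -4.29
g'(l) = exp(-l)/2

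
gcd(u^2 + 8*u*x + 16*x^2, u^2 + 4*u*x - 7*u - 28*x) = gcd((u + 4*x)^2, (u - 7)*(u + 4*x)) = u + 4*x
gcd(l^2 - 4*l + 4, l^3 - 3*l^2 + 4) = l^2 - 4*l + 4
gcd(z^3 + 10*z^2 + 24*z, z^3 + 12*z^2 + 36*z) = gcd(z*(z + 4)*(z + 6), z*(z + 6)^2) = z^2 + 6*z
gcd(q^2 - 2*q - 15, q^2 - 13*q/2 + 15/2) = q - 5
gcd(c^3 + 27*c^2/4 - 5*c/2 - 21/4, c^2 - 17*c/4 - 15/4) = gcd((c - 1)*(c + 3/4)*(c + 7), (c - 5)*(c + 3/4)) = c + 3/4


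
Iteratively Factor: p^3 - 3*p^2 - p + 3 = (p - 3)*(p^2 - 1) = (p - 3)*(p - 1)*(p + 1)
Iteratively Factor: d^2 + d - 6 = (d - 2)*(d + 3)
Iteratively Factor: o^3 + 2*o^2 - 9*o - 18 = (o + 3)*(o^2 - o - 6) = (o + 2)*(o + 3)*(o - 3)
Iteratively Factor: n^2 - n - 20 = (n - 5)*(n + 4)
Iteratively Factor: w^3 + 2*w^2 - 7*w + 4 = (w + 4)*(w^2 - 2*w + 1) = (w - 1)*(w + 4)*(w - 1)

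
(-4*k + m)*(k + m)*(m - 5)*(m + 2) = -4*k^2*m^2 + 12*k^2*m + 40*k^2 - 3*k*m^3 + 9*k*m^2 + 30*k*m + m^4 - 3*m^3 - 10*m^2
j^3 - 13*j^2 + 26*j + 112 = (j - 8)*(j - 7)*(j + 2)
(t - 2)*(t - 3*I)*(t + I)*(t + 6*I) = t^4 - 2*t^3 + 4*I*t^3 + 15*t^2 - 8*I*t^2 - 30*t + 18*I*t - 36*I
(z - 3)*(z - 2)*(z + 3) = z^3 - 2*z^2 - 9*z + 18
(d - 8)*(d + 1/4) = d^2 - 31*d/4 - 2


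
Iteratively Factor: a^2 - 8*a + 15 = (a - 5)*(a - 3)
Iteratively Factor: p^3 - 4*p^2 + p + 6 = (p + 1)*(p^2 - 5*p + 6) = (p - 2)*(p + 1)*(p - 3)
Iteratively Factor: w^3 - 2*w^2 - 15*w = (w + 3)*(w^2 - 5*w) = w*(w + 3)*(w - 5)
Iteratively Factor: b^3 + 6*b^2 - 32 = (b + 4)*(b^2 + 2*b - 8) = (b + 4)^2*(b - 2)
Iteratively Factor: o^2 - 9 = (o + 3)*(o - 3)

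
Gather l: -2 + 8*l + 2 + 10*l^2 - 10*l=10*l^2 - 2*l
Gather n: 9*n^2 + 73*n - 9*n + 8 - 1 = 9*n^2 + 64*n + 7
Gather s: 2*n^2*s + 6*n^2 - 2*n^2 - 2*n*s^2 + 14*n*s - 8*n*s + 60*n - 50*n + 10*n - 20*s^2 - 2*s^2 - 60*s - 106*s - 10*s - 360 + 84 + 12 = 4*n^2 + 20*n + s^2*(-2*n - 22) + s*(2*n^2 + 6*n - 176) - 264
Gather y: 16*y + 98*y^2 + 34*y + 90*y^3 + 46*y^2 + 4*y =90*y^3 + 144*y^2 + 54*y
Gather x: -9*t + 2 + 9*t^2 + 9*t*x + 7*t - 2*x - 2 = 9*t^2 - 2*t + x*(9*t - 2)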